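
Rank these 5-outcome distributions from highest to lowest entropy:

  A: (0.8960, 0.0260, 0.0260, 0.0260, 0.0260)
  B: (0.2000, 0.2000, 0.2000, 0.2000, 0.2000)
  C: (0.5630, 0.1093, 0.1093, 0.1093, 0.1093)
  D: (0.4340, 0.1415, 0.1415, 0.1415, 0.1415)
B > D > C > A

Key insight: Entropy is maximized by uniform distributions and minimized by concentrated distributions.

Entropies:
  H(A) = 0.6895 bits
  H(B) = 2.3219 bits
  H(C) = 1.8625 bits
  H(D) = 2.1194 bits

Ranking: B > D > C > A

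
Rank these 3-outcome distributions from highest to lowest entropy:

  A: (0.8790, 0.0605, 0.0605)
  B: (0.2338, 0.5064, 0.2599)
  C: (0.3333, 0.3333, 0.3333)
C > B > A

Key insight: Entropy is maximized by uniform distributions and minimized by concentrated distributions.

- Uniform distributions have maximum entropy log₂(3) = 1.5850 bits
- The more "peaked" or concentrated a distribution, the lower its entropy

Entropies:
  H(A) = 0.6532 bits
  H(B) = 1.4925 bits
  H(C) = 1.5850 bits

Ranking: C > B > A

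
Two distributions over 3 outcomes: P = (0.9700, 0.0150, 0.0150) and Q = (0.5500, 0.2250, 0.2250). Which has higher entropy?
Q

P is highly concentrated on one outcome (97%), making it nearly deterministic. Q spreads its mass more evenly (max 55%). The more spread-out distribution has higher entropy: H(P) ≈ 0.224 bits, H(Q) ≈ 1.443 bits.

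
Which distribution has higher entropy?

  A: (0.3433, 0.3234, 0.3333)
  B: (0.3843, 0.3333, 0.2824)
A

Both distributions are close to uniform, making this a harder comparison.

H(A) = 1.5845 bits
H(B) = 1.5737 bits

The distribution closer to uniform has higher entropy.
Answer: A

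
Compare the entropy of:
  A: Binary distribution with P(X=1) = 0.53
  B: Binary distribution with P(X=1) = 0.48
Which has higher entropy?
B

For binary distributions, entropy is maximized at p=0.5 and decreases as p moves toward 0 or 1.

H(A) = H(0.53) = 0.9974 bits
H(B) = H(0.48) = 0.9988 bits

Distribution B (p=0.48) is closer to uniform (p=0.5), so it has higher entropy.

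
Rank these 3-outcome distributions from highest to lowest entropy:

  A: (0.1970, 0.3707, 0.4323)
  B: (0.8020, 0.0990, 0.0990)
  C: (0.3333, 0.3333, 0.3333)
C > A > B

Key insight: Entropy is maximized by uniform distributions and minimized by concentrated distributions.

- Uniform distributions have maximum entropy log₂(3) = 1.5850 bits
- The more "peaked" or concentrated a distribution, the lower its entropy

Entropies:
  H(A) = 1.5155 bits
  H(B) = 0.9159 bits
  H(C) = 1.5850 bits

Ranking: C > A > B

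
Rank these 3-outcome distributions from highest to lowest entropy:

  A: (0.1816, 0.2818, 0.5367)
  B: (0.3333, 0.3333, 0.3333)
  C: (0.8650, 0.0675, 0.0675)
B > A > C

Key insight: Entropy is maximized by uniform distributions and minimized by concentrated distributions.

- Uniform distributions have maximum entropy log₂(3) = 1.5850 bits
- The more "peaked" or concentrated a distribution, the lower its entropy

Entropies:
  H(A) = 1.4437 bits
  H(B) = 1.5850 bits
  H(C) = 0.7060 bits

Ranking: B > A > C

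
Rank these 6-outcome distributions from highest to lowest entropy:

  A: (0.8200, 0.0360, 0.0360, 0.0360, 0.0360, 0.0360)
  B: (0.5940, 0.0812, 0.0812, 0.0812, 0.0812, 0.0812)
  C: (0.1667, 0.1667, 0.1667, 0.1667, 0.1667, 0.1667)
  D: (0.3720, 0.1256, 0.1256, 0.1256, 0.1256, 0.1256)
C > D > B > A

Key insight: Entropy is maximized by uniform distributions and minimized by concentrated distributions.

Entropies:
  H(A) = 1.0980 bits
  H(B) = 1.9171 bits
  H(C) = 2.5850 bits
  H(D) = 2.4104 bits

Ranking: C > D > B > A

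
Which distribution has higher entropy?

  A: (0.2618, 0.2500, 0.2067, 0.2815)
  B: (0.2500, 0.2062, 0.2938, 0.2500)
A

Both distributions are close to uniform, making this a harder comparison.

H(A) = 1.9911 bits
H(B) = 1.9889 bits

The distribution closer to uniform has higher entropy.
Answer: A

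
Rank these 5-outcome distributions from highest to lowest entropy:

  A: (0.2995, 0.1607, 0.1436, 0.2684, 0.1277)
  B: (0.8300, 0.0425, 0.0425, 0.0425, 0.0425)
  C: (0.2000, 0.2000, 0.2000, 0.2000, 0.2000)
C > A > B

Key insight: Entropy is maximized by uniform distributions and minimized by concentrated distributions.

- Uniform distributions have maximum entropy log₂(5) = 2.3219 bits
- The more "peaked" or concentrated a distribution, the lower its entropy

Entropies:
  H(A) = 2.2355 bits
  H(B) = 0.9977 bits
  H(C) = 2.3219 bits

Ranking: C > A > B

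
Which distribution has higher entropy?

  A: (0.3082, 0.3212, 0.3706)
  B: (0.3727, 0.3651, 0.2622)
A

Both distributions are close to uniform, making this a harder comparison.

H(A) = 1.5803 bits
H(B) = 1.5678 bits

The distribution closer to uniform has higher entropy.
Answer: A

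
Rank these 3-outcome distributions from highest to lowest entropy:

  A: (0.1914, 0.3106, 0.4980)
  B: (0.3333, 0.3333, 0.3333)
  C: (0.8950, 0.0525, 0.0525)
B > A > C

Key insight: Entropy is maximized by uniform distributions and minimized by concentrated distributions.

- Uniform distributions have maximum entropy log₂(3) = 1.5850 bits
- The more "peaked" or concentrated a distribution, the lower its entropy

Entropies:
  H(A) = 1.4814 bits
  H(B) = 1.5850 bits
  H(C) = 0.5896 bits

Ranking: B > A > C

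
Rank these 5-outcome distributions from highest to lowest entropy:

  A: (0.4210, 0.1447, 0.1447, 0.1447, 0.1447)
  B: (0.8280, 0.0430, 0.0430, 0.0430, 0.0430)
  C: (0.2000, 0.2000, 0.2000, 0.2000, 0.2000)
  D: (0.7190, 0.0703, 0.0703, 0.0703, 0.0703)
C > A > D > B

Key insight: Entropy is maximized by uniform distributions and minimized by concentrated distributions.

Entropies:
  H(A) = 2.1399 bits
  H(B) = 1.0063 bits
  H(C) = 2.3219 bits
  H(D) = 1.4188 bits

Ranking: C > A > D > B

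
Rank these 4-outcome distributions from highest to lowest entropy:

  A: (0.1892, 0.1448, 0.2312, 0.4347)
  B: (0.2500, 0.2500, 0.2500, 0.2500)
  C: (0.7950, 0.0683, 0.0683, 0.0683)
B > A > C

Key insight: Entropy is maximized by uniform distributions and minimized by concentrated distributions.

- Uniform distributions have maximum entropy log₂(4) = 2.0000 bits
- The more "peaked" or concentrated a distribution, the lower its entropy

Entropies:
  H(A) = 1.8691 bits
  H(B) = 2.0000 bits
  H(C) = 1.0567 bits

Ranking: B > A > C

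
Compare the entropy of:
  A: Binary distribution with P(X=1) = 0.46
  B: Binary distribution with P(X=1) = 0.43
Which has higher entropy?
A

For binary distributions, entropy is maximized at p=0.5 and decreases as p moves toward 0 or 1.

H(A) = H(0.46) = 0.9954 bits
H(B) = H(0.43) = 0.9858 bits

Distribution A (p=0.46) is closer to uniform (p=0.5), so it has higher entropy.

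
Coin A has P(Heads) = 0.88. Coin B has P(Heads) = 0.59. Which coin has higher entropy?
B

For binary distributions, entropy is maximized at p=0.5 and decreases as p moves toward 0 or 1.

H(A) = H(0.88) = 0.5294 bits
H(B) = H(0.59) = 0.9765 bits

Distribution B (p=0.59) is closer to uniform (p=0.5), so it has higher entropy.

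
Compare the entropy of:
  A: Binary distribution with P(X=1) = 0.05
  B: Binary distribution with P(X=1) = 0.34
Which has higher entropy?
B

For binary distributions, entropy is maximized at p=0.5 and decreases as p moves toward 0 or 1.

H(A) = H(0.05) = 0.2864 bits
H(B) = H(0.34) = 0.9248 bits

Distribution B (p=0.34) is closer to uniform (p=0.5), so it has higher entropy.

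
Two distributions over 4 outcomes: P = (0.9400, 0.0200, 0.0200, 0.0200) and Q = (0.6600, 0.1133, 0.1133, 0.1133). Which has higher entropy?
Q

P is highly concentrated on one outcome (94%), making it nearly deterministic. Q spreads its mass more evenly (max 66%). The more spread-out distribution has higher entropy: H(P) ≈ 0.423 bits, H(Q) ≈ 1.464 bits.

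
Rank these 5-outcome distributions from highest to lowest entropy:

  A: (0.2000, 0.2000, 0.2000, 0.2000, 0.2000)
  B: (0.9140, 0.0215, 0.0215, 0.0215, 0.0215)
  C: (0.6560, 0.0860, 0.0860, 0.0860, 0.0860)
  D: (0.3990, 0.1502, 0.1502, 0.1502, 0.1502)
A > D > C > B

Key insight: Entropy is maximized by uniform distributions and minimized by concentrated distributions.

Entropies:
  H(A) = 2.3219 bits
  H(B) = 0.5950 bits
  H(C) = 1.6166 bits
  H(D) = 2.1724 bits

Ranking: A > D > C > B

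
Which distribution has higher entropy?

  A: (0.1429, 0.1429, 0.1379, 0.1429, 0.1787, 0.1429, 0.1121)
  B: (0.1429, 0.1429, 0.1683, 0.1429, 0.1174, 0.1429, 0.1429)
B

Both distributions are close to uniform, making this a harder comparison.

H(A) = 2.7961 bits
H(B) = 2.8008 bits

The distribution closer to uniform has higher entropy.
Answer: B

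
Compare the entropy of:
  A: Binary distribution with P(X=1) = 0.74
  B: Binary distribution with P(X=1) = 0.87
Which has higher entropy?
A

For binary distributions, entropy is maximized at p=0.5 and decreases as p moves toward 0 or 1.

H(A) = H(0.74) = 0.8267 bits
H(B) = H(0.87) = 0.5574 bits

Distribution A (p=0.74) is closer to uniform (p=0.5), so it has higher entropy.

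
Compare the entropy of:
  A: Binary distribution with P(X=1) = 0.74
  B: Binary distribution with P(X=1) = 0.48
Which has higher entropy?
B

For binary distributions, entropy is maximized at p=0.5 and decreases as p moves toward 0 or 1.

H(A) = H(0.74) = 0.8267 bits
H(B) = H(0.48) = 0.9988 bits

Distribution B (p=0.48) is closer to uniform (p=0.5), so it has higher entropy.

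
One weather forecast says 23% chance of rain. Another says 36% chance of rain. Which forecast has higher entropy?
36% forecast

Treat each forecast as a Bernoulli distribution. Binary entropy is maximized at p=0.5 and falls off symmetrically toward 0 or 1. The 36% forecast is closer to 50%, so it is more uncertain. H(23%) ≈ 0.778 bits, H(36%) ≈ 0.943 bits.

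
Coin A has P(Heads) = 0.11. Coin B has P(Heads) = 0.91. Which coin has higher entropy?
A

For binary distributions, entropy is maximized at p=0.5 and decreases as p moves toward 0 or 1.

H(A) = H(0.11) = 0.4999 bits
H(B) = H(0.91) = 0.4365 bits

Distribution A (p=0.11) is closer to uniform (p=0.5), so it has higher entropy.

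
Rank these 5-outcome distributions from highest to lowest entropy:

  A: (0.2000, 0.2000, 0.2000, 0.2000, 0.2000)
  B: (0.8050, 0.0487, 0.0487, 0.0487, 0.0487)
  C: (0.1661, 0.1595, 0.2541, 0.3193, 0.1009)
A > C > B

Key insight: Entropy is maximized by uniform distributions and minimized by concentrated distributions.

- Uniform distributions have maximum entropy log₂(5) = 2.3219 bits
- The more "peaked" or concentrated a distribution, the lower its entropy

Entropies:
  H(A) = 2.3219 bits
  H(B) = 1.1018 bits
  H(C) = 2.2147 bits

Ranking: A > C > B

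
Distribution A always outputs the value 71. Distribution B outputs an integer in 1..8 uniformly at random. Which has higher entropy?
B

A is deterministic, so H(A) = 0. B is uniform over 8 outcomes, so H(B) = log₂(8) = 3.000 bits. Any distribution with genuine randomness has higher entropy than a deterministic one.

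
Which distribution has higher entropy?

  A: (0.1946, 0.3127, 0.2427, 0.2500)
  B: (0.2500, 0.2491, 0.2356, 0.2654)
B

Both distributions are close to uniform, making this a harder comparison.

H(A) = 1.9798 bits
H(B) = 1.9987 bits

The distribution closer to uniform has higher entropy.
Answer: B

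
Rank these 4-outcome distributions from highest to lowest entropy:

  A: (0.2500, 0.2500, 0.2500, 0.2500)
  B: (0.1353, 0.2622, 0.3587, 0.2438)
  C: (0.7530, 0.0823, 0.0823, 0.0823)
A > B > C

Key insight: Entropy is maximized by uniform distributions and minimized by concentrated distributions.

- Uniform distributions have maximum entropy log₂(4) = 2.0000 bits
- The more "peaked" or concentrated a distribution, the lower its entropy

Entropies:
  H(A) = 2.0000 bits
  H(B) = 1.9239 bits
  H(C) = 1.1980 bits

Ranking: A > B > C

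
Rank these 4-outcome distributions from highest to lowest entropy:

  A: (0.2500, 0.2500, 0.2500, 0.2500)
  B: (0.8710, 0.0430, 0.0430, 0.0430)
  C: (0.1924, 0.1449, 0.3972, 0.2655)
A > C > B

Key insight: Entropy is maximized by uniform distributions and minimized by concentrated distributions.

- Uniform distributions have maximum entropy log₂(4) = 2.0000 bits
- The more "peaked" or concentrated a distribution, the lower its entropy

Entropies:
  H(A) = 2.0000 bits
  H(B) = 0.7591 bits
  H(C) = 1.8984 bits

Ranking: A > C > B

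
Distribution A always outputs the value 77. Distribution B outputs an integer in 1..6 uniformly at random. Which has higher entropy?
B

A is deterministic, so H(A) = 0. B is uniform over 6 outcomes, so H(B) = log₂(6) = 2.585 bits. Any distribution with genuine randomness has higher entropy than a deterministic one.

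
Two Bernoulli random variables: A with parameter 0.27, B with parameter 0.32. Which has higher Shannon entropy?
B

For binary distributions, entropy is maximized at p=0.5 and decreases as p moves toward 0 or 1.

H(A) = H(0.27) = 0.8415 bits
H(B) = H(0.32) = 0.9044 bits

Distribution B (p=0.32) is closer to uniform (p=0.5), so it has higher entropy.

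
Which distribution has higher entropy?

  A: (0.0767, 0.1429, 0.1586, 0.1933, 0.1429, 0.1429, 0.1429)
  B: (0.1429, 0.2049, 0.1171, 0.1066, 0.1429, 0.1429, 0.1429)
B

Both distributions are close to uniform, making this a harder comparison.

H(A) = 2.7680 bits
H(B) = 2.7794 bits

The distribution closer to uniform has higher entropy.
Answer: B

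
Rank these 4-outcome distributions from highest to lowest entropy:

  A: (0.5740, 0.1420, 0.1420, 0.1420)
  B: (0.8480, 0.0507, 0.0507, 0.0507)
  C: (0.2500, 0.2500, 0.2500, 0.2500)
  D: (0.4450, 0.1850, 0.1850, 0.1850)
C > D > A > B

Key insight: Entropy is maximized by uniform distributions and minimized by concentrated distributions.

Entropies:
  H(A) = 1.6593 bits
  H(B) = 0.8557 bits
  H(C) = 2.0000 bits
  H(D) = 1.8709 bits

Ranking: C > D > A > B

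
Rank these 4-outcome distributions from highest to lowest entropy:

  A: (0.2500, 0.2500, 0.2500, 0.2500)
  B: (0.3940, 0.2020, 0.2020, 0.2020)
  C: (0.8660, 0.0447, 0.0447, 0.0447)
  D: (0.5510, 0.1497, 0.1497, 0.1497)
A > B > D > C

Key insight: Entropy is maximized by uniform distributions and minimized by concentrated distributions.

Entropies:
  H(A) = 2.0000 bits
  H(B) = 1.9278 bits
  H(C) = 0.7807 bits
  H(D) = 1.7041 bits

Ranking: A > B > D > C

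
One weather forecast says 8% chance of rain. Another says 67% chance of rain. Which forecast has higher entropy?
67% forecast

Treat each forecast as a Bernoulli distribution. Binary entropy is maximized at p=0.5 and falls off symmetrically toward 0 or 1. The 67% forecast is closer to 50%, so it is more uncertain. H(8%) ≈ 0.402 bits, H(67%) ≈ 0.915 bits.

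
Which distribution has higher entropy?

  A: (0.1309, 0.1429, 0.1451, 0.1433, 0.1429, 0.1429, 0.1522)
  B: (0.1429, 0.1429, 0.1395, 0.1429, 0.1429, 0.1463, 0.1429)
B

Both distributions are close to uniform, making this a harder comparison.

H(A) = 2.8062 bits
H(B) = 2.8072 bits

The distribution closer to uniform has higher entropy.
Answer: B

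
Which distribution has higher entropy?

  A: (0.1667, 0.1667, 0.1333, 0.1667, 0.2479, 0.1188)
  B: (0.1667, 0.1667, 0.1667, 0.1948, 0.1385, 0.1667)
B

Both distributions are close to uniform, making this a harder comparison.

H(A) = 2.5440 bits
H(B) = 2.5781 bits

The distribution closer to uniform has higher entropy.
Answer: B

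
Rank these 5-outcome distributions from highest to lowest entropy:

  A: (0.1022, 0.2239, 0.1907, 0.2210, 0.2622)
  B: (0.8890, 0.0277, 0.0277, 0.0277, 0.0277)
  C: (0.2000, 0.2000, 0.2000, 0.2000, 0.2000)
C > A > B

Key insight: Entropy is maximized by uniform distributions and minimized by concentrated distributions.

- Uniform distributions have maximum entropy log₂(5) = 2.3219 bits
- The more "peaked" or concentrated a distribution, the lower its entropy

Entropies:
  H(A) = 2.2633 bits
  H(B) = 0.7249 bits
  H(C) = 2.3219 bits

Ranking: C > A > B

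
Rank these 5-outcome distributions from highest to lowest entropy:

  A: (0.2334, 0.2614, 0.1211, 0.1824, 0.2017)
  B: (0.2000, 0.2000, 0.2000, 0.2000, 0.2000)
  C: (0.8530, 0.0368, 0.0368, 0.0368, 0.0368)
B > A > C

Key insight: Entropy is maximized by uniform distributions and minimized by concentrated distributions.

- Uniform distributions have maximum entropy log₂(5) = 2.3219 bits
- The more "peaked" or concentrated a distribution, the lower its entropy

Entropies:
  H(A) = 2.2784 bits
  H(B) = 2.3219 bits
  H(C) = 0.8963 bits

Ranking: B > A > C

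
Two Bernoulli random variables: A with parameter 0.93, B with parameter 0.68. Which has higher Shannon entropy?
B

For binary distributions, entropy is maximized at p=0.5 and decreases as p moves toward 0 or 1.

H(A) = H(0.93) = 0.3659 bits
H(B) = H(0.68) = 0.9044 bits

Distribution B (p=0.68) is closer to uniform (p=0.5), so it has higher entropy.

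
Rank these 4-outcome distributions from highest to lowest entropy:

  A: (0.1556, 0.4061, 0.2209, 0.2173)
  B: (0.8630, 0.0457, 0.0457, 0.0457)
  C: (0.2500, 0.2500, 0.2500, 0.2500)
C > A > B

Key insight: Entropy is maximized by uniform distributions and minimized by concentrated distributions.

- Uniform distributions have maximum entropy log₂(4) = 2.0000 bits
- The more "peaked" or concentrated a distribution, the lower its entropy

Entropies:
  H(A) = 1.9055 bits
  H(B) = 0.7935 bits
  H(C) = 2.0000 bits

Ranking: C > A > B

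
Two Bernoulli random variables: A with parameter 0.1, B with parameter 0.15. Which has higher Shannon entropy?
B

For binary distributions, entropy is maximized at p=0.5 and decreases as p moves toward 0 or 1.

H(A) = H(0.1) = 0.4690 bits
H(B) = H(0.15) = 0.6098 bits

Distribution B (p=0.15) is closer to uniform (p=0.5), so it has higher entropy.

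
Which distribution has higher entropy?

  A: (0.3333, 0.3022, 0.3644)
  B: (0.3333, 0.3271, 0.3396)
B

Both distributions are close to uniform, making this a harder comparison.

H(A) = 1.5808 bits
H(B) = 1.5848 bits

The distribution closer to uniform has higher entropy.
Answer: B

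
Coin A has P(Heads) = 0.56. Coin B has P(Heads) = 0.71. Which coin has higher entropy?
A

For binary distributions, entropy is maximized at p=0.5 and decreases as p moves toward 0 or 1.

H(A) = H(0.56) = 0.9896 bits
H(B) = H(0.71) = 0.8687 bits

Distribution A (p=0.56) is closer to uniform (p=0.5), so it has higher entropy.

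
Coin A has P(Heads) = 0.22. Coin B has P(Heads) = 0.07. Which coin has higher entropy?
A

For binary distributions, entropy is maximized at p=0.5 and decreases as p moves toward 0 or 1.

H(A) = H(0.22) = 0.7602 bits
H(B) = H(0.07) = 0.3659 bits

Distribution A (p=0.22) is closer to uniform (p=0.5), so it has higher entropy.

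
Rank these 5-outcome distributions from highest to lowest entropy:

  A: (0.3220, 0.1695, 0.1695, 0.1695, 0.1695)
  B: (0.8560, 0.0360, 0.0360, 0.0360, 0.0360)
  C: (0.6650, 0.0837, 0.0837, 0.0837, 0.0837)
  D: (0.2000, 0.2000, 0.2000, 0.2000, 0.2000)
D > A > C > B

Key insight: Entropy is maximized by uniform distributions and minimized by concentrated distributions.

Entropies:
  H(A) = 2.2625 bits
  H(B) = 0.8826 bits
  H(C) = 1.5900 bits
  H(D) = 2.3219 bits

Ranking: D > A > C > B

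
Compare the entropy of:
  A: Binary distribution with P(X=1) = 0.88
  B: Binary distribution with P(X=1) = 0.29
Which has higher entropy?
B

For binary distributions, entropy is maximized at p=0.5 and decreases as p moves toward 0 or 1.

H(A) = H(0.88) = 0.5294 bits
H(B) = H(0.29) = 0.8687 bits

Distribution B (p=0.29) is closer to uniform (p=0.5), so it has higher entropy.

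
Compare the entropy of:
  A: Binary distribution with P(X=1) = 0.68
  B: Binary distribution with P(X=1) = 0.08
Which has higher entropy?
A

For binary distributions, entropy is maximized at p=0.5 and decreases as p moves toward 0 or 1.

H(A) = H(0.68) = 0.9044 bits
H(B) = H(0.08) = 0.4022 bits

Distribution A (p=0.68) is closer to uniform (p=0.5), so it has higher entropy.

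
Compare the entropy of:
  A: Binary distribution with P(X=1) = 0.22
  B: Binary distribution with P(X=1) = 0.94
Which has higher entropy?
A

For binary distributions, entropy is maximized at p=0.5 and decreases as p moves toward 0 or 1.

H(A) = H(0.22) = 0.7602 bits
H(B) = H(0.94) = 0.3274 bits

Distribution A (p=0.22) is closer to uniform (p=0.5), so it has higher entropy.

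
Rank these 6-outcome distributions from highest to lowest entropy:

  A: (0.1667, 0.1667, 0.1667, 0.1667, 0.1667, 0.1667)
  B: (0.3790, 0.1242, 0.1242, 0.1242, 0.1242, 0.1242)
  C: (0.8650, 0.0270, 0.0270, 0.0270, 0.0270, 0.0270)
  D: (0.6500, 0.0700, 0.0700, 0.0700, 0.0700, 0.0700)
A > B > D > C

Key insight: Entropy is maximized by uniform distributions and minimized by concentrated distributions.

Entropies:
  H(A) = 2.5850 bits
  H(B) = 2.3993 bits
  H(C) = 0.8845 bits
  H(D) = 1.7467 bits

Ranking: A > B > D > C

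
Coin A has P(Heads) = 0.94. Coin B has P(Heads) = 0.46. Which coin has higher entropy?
B

For binary distributions, entropy is maximized at p=0.5 and decreases as p moves toward 0 or 1.

H(A) = H(0.94) = 0.3274 bits
H(B) = H(0.46) = 0.9954 bits

Distribution B (p=0.46) is closer to uniform (p=0.5), so it has higher entropy.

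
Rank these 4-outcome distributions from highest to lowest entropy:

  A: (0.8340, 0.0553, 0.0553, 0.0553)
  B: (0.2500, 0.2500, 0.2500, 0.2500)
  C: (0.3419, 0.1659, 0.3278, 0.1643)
B > C > A

Key insight: Entropy is maximized by uniform distributions and minimized by concentrated distributions.

- Uniform distributions have maximum entropy log₂(4) = 2.0000 bits
- The more "peaked" or concentrated a distribution, the lower its entropy

Entropies:
  H(A) = 0.9116 bits
  H(B) = 2.0000 bits
  H(C) = 1.9149 bits

Ranking: B > C > A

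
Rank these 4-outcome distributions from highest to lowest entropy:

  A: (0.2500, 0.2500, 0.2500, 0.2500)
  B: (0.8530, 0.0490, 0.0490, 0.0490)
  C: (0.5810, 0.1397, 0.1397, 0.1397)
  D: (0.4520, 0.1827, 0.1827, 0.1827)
A > D > C > B

Key insight: Entropy is maximized by uniform distributions and minimized by concentrated distributions.

Entropies:
  H(A) = 2.0000 bits
  H(B) = 0.8353 bits
  H(C) = 1.6451 bits
  H(D) = 1.8619 bits

Ranking: A > D > C > B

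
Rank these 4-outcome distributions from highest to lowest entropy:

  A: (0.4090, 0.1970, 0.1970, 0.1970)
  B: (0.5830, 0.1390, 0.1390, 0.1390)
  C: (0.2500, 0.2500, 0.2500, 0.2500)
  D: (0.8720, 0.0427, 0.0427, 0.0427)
C > A > B > D

Key insight: Entropy is maximized by uniform distributions and minimized by concentrated distributions.

Entropies:
  H(A) = 1.9127 bits
  H(B) = 1.6410 bits
  H(C) = 2.0000 bits
  H(D) = 0.7548 bits

Ranking: C > A > B > D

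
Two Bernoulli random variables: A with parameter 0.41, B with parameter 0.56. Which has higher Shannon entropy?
B

For binary distributions, entropy is maximized at p=0.5 and decreases as p moves toward 0 or 1.

H(A) = H(0.41) = 0.9765 bits
H(B) = H(0.56) = 0.9896 bits

Distribution B (p=0.56) is closer to uniform (p=0.5), so it has higher entropy.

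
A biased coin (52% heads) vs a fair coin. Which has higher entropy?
Fair coin

The fair coin is uniform (p=0.5), maximizing binary entropy at 1 bit. The biased coin has H(0.52) ≈ 0.999 bits — its outcome is more predictable, so its entropy is lower.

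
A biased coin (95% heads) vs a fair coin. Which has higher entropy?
Fair coin

The fair coin is uniform (p=0.5), maximizing binary entropy at 1 bit. The biased coin has H(0.95) ≈ 0.286 bits — its outcome is more predictable, so its entropy is lower.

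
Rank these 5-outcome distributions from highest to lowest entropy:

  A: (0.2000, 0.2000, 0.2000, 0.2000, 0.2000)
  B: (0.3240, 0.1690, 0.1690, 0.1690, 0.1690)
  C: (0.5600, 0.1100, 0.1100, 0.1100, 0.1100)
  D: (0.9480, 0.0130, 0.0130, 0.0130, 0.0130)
A > B > C > D

Key insight: Entropy is maximized by uniform distributions and minimized by concentrated distributions.

Entropies:
  H(A) = 2.3219 bits
  H(B) = 2.2607 bits
  H(C) = 1.8696 bits
  H(D) = 0.3988 bits

Ranking: A > B > C > D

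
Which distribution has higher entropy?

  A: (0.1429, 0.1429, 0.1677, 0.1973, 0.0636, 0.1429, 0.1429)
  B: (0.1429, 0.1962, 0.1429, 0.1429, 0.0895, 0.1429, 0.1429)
B

Both distributions are close to uniform, making this a harder comparison.

H(A) = 2.7509 bits
H(B) = 2.7779 bits

The distribution closer to uniform has higher entropy.
Answer: B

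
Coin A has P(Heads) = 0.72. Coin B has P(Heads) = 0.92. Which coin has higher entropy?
A

For binary distributions, entropy is maximized at p=0.5 and decreases as p moves toward 0 or 1.

H(A) = H(0.72) = 0.8555 bits
H(B) = H(0.92) = 0.4022 bits

Distribution A (p=0.72) is closer to uniform (p=0.5), so it has higher entropy.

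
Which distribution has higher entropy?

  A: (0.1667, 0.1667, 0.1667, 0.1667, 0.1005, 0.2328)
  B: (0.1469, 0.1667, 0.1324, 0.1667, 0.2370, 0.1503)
B

Both distributions are close to uniform, making this a harder comparison.

H(A) = 2.5460 bits
H(B) = 2.5576 bits

The distribution closer to uniform has higher entropy.
Answer: B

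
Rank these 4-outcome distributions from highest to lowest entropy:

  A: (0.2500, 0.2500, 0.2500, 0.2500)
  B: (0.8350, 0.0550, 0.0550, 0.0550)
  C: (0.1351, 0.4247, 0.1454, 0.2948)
A > C > B

Key insight: Entropy is maximized by uniform distributions and minimized by concentrated distributions.

- Uniform distributions have maximum entropy log₂(4) = 2.0000 bits
- The more "peaked" or concentrated a distribution, the lower its entropy

Entropies:
  H(A) = 2.0000 bits
  H(B) = 0.9077 bits
  H(C) = 1.8388 bits

Ranking: A > C > B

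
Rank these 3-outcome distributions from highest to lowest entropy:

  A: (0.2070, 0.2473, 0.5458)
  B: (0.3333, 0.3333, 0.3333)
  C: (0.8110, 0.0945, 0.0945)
B > A > C

Key insight: Entropy is maximized by uniform distributions and minimized by concentrated distributions.

- Uniform distributions have maximum entropy log₂(3) = 1.5850 bits
- The more "peaked" or concentrated a distribution, the lower its entropy

Entropies:
  H(A) = 1.4456 bits
  H(B) = 1.5850 bits
  H(C) = 0.8884 bits

Ranking: B > A > C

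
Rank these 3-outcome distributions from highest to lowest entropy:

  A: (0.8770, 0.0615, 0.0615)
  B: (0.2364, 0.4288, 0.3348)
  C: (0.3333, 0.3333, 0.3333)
C > B > A

Key insight: Entropy is maximized by uniform distributions and minimized by concentrated distributions.

- Uniform distributions have maximum entropy log₂(3) = 1.5850 bits
- The more "peaked" or concentrated a distribution, the lower its entropy

Entropies:
  H(A) = 0.6609 bits
  H(B) = 1.5442 bits
  H(C) = 1.5850 bits

Ranking: C > B > A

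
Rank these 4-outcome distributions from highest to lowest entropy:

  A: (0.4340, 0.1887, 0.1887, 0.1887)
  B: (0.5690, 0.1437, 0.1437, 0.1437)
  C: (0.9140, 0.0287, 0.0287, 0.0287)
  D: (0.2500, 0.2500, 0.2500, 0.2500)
D > A > B > C

Key insight: Entropy is maximized by uniform distributions and minimized by concentrated distributions.

Entropies:
  H(A) = 1.8845 bits
  H(B) = 1.6693 bits
  H(C) = 0.5593 bits
  H(D) = 2.0000 bits

Ranking: D > A > B > C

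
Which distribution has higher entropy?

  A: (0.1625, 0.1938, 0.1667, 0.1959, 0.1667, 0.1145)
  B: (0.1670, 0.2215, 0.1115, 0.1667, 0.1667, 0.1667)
A

Both distributions are close to uniform, making this a harder comparison.

H(A) = 2.5651 bits
H(B) = 2.5583 bits

The distribution closer to uniform has higher entropy.
Answer: A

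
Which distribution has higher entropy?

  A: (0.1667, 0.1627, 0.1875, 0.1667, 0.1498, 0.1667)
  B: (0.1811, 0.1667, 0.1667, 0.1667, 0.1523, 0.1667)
B

Both distributions are close to uniform, making this a harder comparison.

H(A) = 2.5818 bits
H(B) = 2.5832 bits

The distribution closer to uniform has higher entropy.
Answer: B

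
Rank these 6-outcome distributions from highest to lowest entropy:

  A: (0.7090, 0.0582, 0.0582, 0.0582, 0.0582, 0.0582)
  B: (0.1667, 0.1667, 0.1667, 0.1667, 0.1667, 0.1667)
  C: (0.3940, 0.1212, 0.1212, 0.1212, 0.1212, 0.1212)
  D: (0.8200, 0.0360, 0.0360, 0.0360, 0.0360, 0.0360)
B > C > A > D

Key insight: Entropy is maximized by uniform distributions and minimized by concentrated distributions.

Entropies:
  H(A) = 1.5457 bits
  H(B) = 2.5850 bits
  H(C) = 2.3744 bits
  H(D) = 1.0980 bits

Ranking: B > C > A > D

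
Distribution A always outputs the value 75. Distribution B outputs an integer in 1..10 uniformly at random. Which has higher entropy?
B

A is deterministic, so H(A) = 0. B is uniform over 10 outcomes, so H(B) = log₂(10) = 3.322 bits. Any distribution with genuine randomness has higher entropy than a deterministic one.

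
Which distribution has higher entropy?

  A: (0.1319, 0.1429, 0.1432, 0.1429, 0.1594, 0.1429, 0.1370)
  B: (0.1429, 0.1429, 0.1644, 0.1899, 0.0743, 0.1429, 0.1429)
A

Both distributions are close to uniform, making this a harder comparison.

H(A) = 2.8052 bits
H(B) = 2.7661 bits

The distribution closer to uniform has higher entropy.
Answer: A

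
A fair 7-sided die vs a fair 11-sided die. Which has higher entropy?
11-sided die

Both are uniform distributions; for uniform over n outcomes, H = log₂(n). H(7-sided) = log₂(7) = 2.807 bits and H(11-sided) = log₂(11) = 3.459 bits. More outcomes in a uniform distribution means higher entropy.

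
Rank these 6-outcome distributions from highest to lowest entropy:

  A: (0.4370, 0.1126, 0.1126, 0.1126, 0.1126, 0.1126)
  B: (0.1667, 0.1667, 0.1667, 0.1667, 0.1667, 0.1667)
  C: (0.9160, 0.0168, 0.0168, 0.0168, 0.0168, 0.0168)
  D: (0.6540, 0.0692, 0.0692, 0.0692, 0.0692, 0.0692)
B > A > D > C

Key insight: Entropy is maximized by uniform distributions and minimized by concentrated distributions.

Entropies:
  H(A) = 2.2958 bits
  H(B) = 2.5850 bits
  H(C) = 0.6112 bits
  H(D) = 1.7338 bits

Ranking: B > A > D > C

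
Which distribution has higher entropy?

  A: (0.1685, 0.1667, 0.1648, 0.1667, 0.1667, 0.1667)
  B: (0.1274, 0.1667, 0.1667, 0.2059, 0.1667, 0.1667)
A

Both distributions are close to uniform, making this a harder comparison.

H(A) = 2.5849 bits
H(B) = 2.5715 bits

The distribution closer to uniform has higher entropy.
Answer: A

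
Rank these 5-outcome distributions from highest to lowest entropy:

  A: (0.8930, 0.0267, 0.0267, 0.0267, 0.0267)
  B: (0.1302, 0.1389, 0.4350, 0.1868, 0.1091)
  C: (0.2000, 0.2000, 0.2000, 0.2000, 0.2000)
C > B > A

Key insight: Entropy is maximized by uniform distributions and minimized by concentrated distributions.

- Uniform distributions have maximum entropy log₂(5) = 2.3219 bits
- The more "peaked" or concentrated a distribution, the lower its entropy

Entropies:
  H(A) = 0.7048 bits
  H(B) = 2.1018 bits
  H(C) = 2.3219 bits

Ranking: C > B > A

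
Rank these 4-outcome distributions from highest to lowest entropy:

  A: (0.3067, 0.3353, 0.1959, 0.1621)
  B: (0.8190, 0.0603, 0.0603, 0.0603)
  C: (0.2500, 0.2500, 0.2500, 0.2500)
C > A > B

Key insight: Entropy is maximized by uniform distributions and minimized by concentrated distributions.

- Uniform distributions have maximum entropy log₂(4) = 2.0000 bits
- The more "peaked" or concentrated a distribution, the lower its entropy

Entropies:
  H(A) = 1.9378 bits
  H(B) = 0.9691 bits
  H(C) = 2.0000 bits

Ranking: C > A > B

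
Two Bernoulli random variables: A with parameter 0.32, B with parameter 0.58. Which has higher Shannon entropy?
B

For binary distributions, entropy is maximized at p=0.5 and decreases as p moves toward 0 or 1.

H(A) = H(0.32) = 0.9044 bits
H(B) = H(0.58) = 0.9815 bits

Distribution B (p=0.58) is closer to uniform (p=0.5), so it has higher entropy.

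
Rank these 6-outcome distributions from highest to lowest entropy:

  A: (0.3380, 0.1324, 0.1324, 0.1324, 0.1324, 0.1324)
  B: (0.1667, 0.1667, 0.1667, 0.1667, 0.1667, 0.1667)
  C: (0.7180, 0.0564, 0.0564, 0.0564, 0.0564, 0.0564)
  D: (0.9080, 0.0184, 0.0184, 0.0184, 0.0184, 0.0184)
B > A > C > D

Key insight: Entropy is maximized by uniform distributions and minimized by concentrated distributions.

Entropies:
  H(A) = 2.4600 bits
  H(B) = 2.5850 bits
  H(C) = 1.5129 bits
  H(D) = 0.6567 bits

Ranking: B > A > C > D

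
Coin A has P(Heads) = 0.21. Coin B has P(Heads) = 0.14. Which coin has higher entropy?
A

For binary distributions, entropy is maximized at p=0.5 and decreases as p moves toward 0 or 1.

H(A) = H(0.21) = 0.7415 bits
H(B) = H(0.14) = 0.5842 bits

Distribution A (p=0.21) is closer to uniform (p=0.5), so it has higher entropy.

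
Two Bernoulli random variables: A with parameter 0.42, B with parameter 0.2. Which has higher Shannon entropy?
A

For binary distributions, entropy is maximized at p=0.5 and decreases as p moves toward 0 or 1.

H(A) = H(0.42) = 0.9815 bits
H(B) = H(0.2) = 0.7219 bits

Distribution A (p=0.42) is closer to uniform (p=0.5), so it has higher entropy.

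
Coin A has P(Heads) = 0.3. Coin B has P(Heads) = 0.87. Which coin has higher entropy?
A

For binary distributions, entropy is maximized at p=0.5 and decreases as p moves toward 0 or 1.

H(A) = H(0.3) = 0.8813 bits
H(B) = H(0.87) = 0.5574 bits

Distribution A (p=0.3) is closer to uniform (p=0.5), so it has higher entropy.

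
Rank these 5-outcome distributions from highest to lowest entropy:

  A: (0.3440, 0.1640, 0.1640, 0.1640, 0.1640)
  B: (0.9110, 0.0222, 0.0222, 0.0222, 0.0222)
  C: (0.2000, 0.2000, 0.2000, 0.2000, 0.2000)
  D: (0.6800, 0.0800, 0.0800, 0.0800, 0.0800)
C > A > D > B

Key insight: Entropy is maximized by uniform distributions and minimized by concentrated distributions.

Entropies:
  H(A) = 2.2406 bits
  H(B) = 0.6111 bits
  H(C) = 2.3219 bits
  H(D) = 1.5444 bits

Ranking: C > A > D > B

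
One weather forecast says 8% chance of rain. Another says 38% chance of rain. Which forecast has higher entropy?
38% forecast

Treat each forecast as a Bernoulli distribution. Binary entropy is maximized at p=0.5 and falls off symmetrically toward 0 or 1. The 38% forecast is closer to 50%, so it is more uncertain. H(8%) ≈ 0.402 bits, H(38%) ≈ 0.958 bits.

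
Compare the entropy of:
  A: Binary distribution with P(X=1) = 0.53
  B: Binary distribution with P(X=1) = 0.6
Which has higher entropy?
A

For binary distributions, entropy is maximized at p=0.5 and decreases as p moves toward 0 or 1.

H(A) = H(0.53) = 0.9974 bits
H(B) = H(0.6) = 0.9710 bits

Distribution A (p=0.53) is closer to uniform (p=0.5), so it has higher entropy.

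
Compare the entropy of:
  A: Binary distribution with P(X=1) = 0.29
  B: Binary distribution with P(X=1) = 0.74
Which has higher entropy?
A

For binary distributions, entropy is maximized at p=0.5 and decreases as p moves toward 0 or 1.

H(A) = H(0.29) = 0.8687 bits
H(B) = H(0.74) = 0.8267 bits

Distribution A (p=0.29) is closer to uniform (p=0.5), so it has higher entropy.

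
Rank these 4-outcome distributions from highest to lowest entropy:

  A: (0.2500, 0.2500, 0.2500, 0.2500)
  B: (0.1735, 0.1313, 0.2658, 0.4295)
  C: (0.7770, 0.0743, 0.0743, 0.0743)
A > B > C

Key insight: Entropy is maximized by uniform distributions and minimized by concentrated distributions.

- Uniform distributions have maximum entropy log₂(4) = 2.0000 bits
- The more "peaked" or concentrated a distribution, the lower its entropy

Entropies:
  H(A) = 2.0000 bits
  H(B) = 1.8547 bits
  H(C) = 1.1191 bits

Ranking: A > B > C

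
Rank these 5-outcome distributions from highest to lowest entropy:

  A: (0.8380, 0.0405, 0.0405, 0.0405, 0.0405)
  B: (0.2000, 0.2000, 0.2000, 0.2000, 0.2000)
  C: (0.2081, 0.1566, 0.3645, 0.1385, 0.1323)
B > C > A

Key insight: Entropy is maximized by uniform distributions and minimized by concentrated distributions.

- Uniform distributions have maximum entropy log₂(5) = 2.3219 bits
- The more "peaked" or concentrated a distribution, the lower its entropy

Entropies:
  H(A) = 0.9631 bits
  H(B) = 2.3219 bits
  H(C) = 2.2020 bits

Ranking: B > C > A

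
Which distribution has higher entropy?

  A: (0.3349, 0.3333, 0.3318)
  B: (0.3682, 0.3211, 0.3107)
A

Both distributions are close to uniform, making this a harder comparison.

H(A) = 1.5850 bits
H(B) = 1.5810 bits

The distribution closer to uniform has higher entropy.
Answer: A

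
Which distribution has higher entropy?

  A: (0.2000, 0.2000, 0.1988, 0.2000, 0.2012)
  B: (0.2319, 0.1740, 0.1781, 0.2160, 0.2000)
A

Both distributions are close to uniform, making this a harder comparison.

H(A) = 2.3219 bits
H(B) = 2.3132 bits

The distribution closer to uniform has higher entropy.
Answer: A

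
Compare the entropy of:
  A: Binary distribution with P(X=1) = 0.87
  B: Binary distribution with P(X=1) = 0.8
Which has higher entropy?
B

For binary distributions, entropy is maximized at p=0.5 and decreases as p moves toward 0 or 1.

H(A) = H(0.87) = 0.5574 bits
H(B) = H(0.8) = 0.7219 bits

Distribution B (p=0.8) is closer to uniform (p=0.5), so it has higher entropy.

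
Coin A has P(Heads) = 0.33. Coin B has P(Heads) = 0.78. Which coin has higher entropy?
A

For binary distributions, entropy is maximized at p=0.5 and decreases as p moves toward 0 or 1.

H(A) = H(0.33) = 0.9149 bits
H(B) = H(0.78) = 0.7602 bits

Distribution A (p=0.33) is closer to uniform (p=0.5), so it has higher entropy.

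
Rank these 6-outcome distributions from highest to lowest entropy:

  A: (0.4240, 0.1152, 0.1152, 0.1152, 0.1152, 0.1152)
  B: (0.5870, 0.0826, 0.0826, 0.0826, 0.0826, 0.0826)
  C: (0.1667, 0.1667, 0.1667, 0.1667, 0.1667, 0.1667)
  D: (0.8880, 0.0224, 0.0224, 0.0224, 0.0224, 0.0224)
C > A > B > D

Key insight: Entropy is maximized by uniform distributions and minimized by concentrated distributions.

Entropies:
  H(A) = 2.3207 bits
  H(B) = 1.9370 bits
  H(C) = 2.5850 bits
  H(D) = 0.7660 bits

Ranking: C > A > B > D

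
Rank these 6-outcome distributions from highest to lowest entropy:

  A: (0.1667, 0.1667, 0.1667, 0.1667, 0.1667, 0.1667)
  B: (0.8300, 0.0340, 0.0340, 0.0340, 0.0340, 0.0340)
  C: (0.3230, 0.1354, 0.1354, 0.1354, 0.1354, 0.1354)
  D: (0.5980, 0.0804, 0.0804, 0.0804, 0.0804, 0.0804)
A > C > D > B

Key insight: Entropy is maximized by uniform distributions and minimized by concentrated distributions.

Entropies:
  H(A) = 2.5850 bits
  H(B) = 1.0524 bits
  H(C) = 2.4796 bits
  H(D) = 1.9055 bits

Ranking: A > C > D > B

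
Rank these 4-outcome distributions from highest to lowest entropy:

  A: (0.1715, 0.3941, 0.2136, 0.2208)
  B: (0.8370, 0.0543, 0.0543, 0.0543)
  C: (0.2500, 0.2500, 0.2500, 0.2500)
C > A > B

Key insight: Entropy is maximized by uniform distributions and minimized by concentrated distributions.

- Uniform distributions have maximum entropy log₂(4) = 2.0000 bits
- The more "peaked" or concentrated a distribution, the lower its entropy

Entropies:
  H(A) = 1.9225 bits
  H(B) = 0.8998 bits
  H(C) = 2.0000 bits

Ranking: C > A > B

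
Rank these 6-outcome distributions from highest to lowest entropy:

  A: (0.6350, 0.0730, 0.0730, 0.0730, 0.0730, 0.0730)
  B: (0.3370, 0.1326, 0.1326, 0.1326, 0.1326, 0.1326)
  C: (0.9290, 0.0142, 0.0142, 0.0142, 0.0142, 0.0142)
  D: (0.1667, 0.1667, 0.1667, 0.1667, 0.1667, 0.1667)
D > B > A > C

Key insight: Entropy is maximized by uniform distributions and minimized by concentrated distributions.

Entropies:
  H(A) = 1.7943 bits
  H(B) = 2.4614 bits
  H(C) = 0.5345 bits
  H(D) = 2.5850 bits

Ranking: D > B > A > C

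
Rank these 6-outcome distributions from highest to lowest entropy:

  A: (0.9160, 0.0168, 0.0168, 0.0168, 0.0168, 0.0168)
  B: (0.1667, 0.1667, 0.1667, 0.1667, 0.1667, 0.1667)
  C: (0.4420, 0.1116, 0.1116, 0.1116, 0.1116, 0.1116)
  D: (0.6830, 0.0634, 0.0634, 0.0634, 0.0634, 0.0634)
B > C > D > A

Key insight: Entropy is maximized by uniform distributions and minimized by concentrated distributions.

Entropies:
  H(A) = 0.6112 bits
  H(B) = 2.5850 bits
  H(C) = 2.2859 bits
  H(D) = 1.6371 bits

Ranking: B > C > D > A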